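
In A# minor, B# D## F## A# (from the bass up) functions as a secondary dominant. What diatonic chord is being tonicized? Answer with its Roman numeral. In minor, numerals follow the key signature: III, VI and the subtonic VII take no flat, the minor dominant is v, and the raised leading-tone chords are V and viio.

The chord is a dominant seventh chord on B#.
A dominant resolves down a perfect fifth: B# → E#. In A# minor, E# is scale degree 5, i.e. V.

V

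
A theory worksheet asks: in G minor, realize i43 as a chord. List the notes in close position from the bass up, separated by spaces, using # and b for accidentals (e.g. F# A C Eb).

In G minor, scale degree 1 is G, and the diatonic chord built there is a minor seventh chord.
That chord is spelled G-Bb-D-F.
With the 43 figure the chord is in second inversion; from the bass D upward in close position it reads D-F-G-Bb.

D F G Bb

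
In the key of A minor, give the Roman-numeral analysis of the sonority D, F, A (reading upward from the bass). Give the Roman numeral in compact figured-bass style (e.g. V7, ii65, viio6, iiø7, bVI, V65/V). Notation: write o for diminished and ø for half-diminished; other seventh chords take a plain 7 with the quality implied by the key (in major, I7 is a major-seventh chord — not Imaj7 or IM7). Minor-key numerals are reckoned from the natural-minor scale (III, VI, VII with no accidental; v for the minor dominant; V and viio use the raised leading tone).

The pitches D-F-A form a minor triad rooted on D.
D is scale degree 4 in A minor, and a minor triad on that degree is written iv.

iv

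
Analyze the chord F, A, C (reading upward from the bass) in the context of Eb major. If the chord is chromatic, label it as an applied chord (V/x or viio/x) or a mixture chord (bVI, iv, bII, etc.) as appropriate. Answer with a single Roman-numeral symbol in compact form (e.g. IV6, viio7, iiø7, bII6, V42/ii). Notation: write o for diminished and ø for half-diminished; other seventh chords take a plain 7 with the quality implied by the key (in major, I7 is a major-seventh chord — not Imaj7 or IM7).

Stacked in thirds the chord is F-A-C: a major triad on F.
F is not a diatonic chord root with this quality in Eb major, but it lies a perfect fifth above Bb (V), so the chord functions as an applied dominant of V.

V/V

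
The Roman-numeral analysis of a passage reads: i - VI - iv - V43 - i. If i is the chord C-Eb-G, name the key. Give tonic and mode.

C minor

The anchor chord is a minor triad on C, labeled i.
If C is scale degree 1 and the mode makes that degree carry a minor triad, the tonic is C and the mode is minor.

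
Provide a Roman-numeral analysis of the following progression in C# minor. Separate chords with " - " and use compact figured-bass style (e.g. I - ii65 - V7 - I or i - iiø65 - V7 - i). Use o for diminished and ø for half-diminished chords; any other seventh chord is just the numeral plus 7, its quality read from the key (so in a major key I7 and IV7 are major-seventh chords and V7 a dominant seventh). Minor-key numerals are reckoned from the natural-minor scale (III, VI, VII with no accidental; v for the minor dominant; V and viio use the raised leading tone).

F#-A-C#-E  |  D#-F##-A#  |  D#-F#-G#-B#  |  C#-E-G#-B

F#-A-C#-E: root F# is the subdominant; minor seventh chord there is iv7.
D#-F##-A# is the secondary dominant of V (major triad on D#): V/V.
D#-F#-G#-B#: dominant seventh chord on G# = scale degree 5 → V43.
C#-E-G#-B has root C#, degree 1 in C# minor, so i7.

iv7 - V/V - V43 - i7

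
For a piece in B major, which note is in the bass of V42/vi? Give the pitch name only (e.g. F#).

C#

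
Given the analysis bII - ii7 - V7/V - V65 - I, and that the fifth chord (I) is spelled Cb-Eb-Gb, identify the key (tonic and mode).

Cb major

The anchor chord is a major triad on Cb, labeled I.
If Cb is scale degree 1 and the mode makes that degree carry a major triad, the tonic is Cb and the mode is major.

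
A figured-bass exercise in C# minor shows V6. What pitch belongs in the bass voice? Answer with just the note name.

B#

V in C# minor has root G#; the chord is G#-B#-D#.
The figure 6 means first inversion — the third is in the bass.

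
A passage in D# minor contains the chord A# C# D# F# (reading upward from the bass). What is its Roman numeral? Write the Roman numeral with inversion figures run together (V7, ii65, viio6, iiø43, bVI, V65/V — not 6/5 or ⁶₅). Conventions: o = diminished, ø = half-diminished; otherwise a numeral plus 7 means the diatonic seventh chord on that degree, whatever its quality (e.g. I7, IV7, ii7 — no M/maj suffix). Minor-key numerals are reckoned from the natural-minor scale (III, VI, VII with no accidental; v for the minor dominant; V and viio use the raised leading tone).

i43

The pitches D#-F#-A#-C# form a minor seventh chord rooted on D#.
In D# minor, D# is the tonic; the diatonic minor seventh chord there is i7.
With A# in the bass the chord is in second inversion, so the figured bass is 43.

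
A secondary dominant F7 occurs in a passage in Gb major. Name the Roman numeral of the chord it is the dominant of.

The chord is a dominant seventh chord on F.
A dominant resolves down a perfect fifth: F → Bb. In Gb major, Bb is scale degree 3, i.e. iii.

iii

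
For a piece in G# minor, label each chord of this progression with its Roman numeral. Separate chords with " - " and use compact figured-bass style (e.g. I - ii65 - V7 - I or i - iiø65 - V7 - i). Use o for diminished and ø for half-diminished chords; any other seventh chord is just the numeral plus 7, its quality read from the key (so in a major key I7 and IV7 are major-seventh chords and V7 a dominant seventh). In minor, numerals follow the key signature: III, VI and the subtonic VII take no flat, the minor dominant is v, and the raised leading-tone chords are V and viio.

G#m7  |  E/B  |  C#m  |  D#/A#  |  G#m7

G#m7 has root G#, degree 1 in G# minor, so i7.
E/B: major triad on E = scale degree 6 → VI64.
C#m: root C# is the subdominant; minor triad there is iv.
D#/A#: root D# is the dominant; major triad there is V64.
G#m7: minor seventh chord on G# = scale degree 1 → i7.

i7 - VI64 - iv - V64 - i7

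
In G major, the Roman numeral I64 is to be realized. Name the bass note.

I in G major has root G; the chord is G-B-D.
The figure 64 means second inversion — the fifth is in the bass.

D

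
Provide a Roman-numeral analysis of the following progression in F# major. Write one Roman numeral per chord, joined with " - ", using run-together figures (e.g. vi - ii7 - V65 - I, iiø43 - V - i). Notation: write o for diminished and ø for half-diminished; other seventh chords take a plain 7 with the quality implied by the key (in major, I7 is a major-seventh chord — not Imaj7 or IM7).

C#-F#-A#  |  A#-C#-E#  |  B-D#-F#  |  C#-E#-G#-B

C#-F#-A# has root F#, degree 1 in F# major, so I64.
A#-C#-E# has root A#, degree 3 in F# major, so iii.
B-D#-F#: root B is the subdominant; major triad there is IV.
C#-E#-G#-B: root C# is the dominant; dominant seventh chord there is V7.

I64 - iii - IV - V7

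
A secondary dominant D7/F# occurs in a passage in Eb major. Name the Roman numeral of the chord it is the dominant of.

iii

The chord is a dominant seventh chord on D.
A dominant resolves down a perfect fifth: D → G. In Eb major, G is scale degree 3, i.e. iii.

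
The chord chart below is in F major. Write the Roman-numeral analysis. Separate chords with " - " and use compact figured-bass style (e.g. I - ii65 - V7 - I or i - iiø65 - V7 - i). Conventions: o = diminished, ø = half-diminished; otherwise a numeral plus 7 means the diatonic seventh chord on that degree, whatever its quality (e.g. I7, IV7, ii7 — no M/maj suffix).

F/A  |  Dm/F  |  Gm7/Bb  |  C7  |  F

I6 - vi6 - ii65 - V7 - I

F/A: root F is the tonic; major triad there is I6.
Dm/F: root D is the submediant; minor triad there is vi6.
Gm7/Bb has root G, degree 2 in F major, so ii65.
C7 has root C, degree 5 in F major, so V7.
F has root F, degree 1 in F major, so I.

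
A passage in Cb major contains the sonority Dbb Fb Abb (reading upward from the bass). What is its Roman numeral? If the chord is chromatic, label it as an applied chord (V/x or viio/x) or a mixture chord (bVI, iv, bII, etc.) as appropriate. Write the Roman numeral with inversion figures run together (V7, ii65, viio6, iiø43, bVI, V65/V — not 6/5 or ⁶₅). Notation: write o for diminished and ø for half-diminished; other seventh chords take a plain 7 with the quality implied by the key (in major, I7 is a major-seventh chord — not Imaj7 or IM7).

Stacked in thirds the chord is Dbb-Fb-Abb: a major triad on Dbb.
Dbb is the lowered second degree of Cb major (diatonic 2 would be Db). This is the Neapolitan chord — a major triad on the lowered second degree.

bII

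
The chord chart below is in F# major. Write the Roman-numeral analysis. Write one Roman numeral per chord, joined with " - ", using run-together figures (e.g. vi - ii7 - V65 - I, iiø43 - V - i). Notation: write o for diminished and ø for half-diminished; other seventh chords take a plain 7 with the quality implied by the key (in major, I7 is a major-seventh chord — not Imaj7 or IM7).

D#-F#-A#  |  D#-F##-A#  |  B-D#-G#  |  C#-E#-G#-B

vi - V/ii - ii6 - V7

D#-F#-A# has root D#, degree 6 in F# major, so vi.
D#-F##-A# is the secondary dominant of ii (major triad on D#): V/ii.
B-D#-G#: minor triad on G# = scale degree 2 → ii6.
C#-E#-G#-B: root C# is the dominant; dominant seventh chord there is V7.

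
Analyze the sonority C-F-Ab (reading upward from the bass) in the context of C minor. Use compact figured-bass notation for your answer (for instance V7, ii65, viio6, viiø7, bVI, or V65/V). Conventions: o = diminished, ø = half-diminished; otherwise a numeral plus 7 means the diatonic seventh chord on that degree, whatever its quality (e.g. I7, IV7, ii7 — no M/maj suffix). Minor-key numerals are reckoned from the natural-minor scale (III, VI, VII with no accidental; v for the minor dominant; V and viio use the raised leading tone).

Stacked in thirds the chord is F-Ab-C: a minor triad on F.
F is scale degree 4 in C minor, and a minor triad on that degree is written iv.
With C in the bass the chord is in second inversion, so the figured bass is 64.

iv64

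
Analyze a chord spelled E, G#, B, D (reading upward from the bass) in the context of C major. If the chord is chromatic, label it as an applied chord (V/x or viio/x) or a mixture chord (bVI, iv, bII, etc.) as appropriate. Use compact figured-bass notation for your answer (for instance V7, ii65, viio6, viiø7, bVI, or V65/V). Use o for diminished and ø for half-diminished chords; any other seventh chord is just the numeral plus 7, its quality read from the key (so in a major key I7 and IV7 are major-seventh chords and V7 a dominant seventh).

Stacked in thirds the chord is E-G#-B-D: a dominant seventh chord on E.
E is not a diatonic chord root with this quality in C major, but it lies a perfect fifth above A (vi), so the chord functions as an applied dominant of vi.

V7/vi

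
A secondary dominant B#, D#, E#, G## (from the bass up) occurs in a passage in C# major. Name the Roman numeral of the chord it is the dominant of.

The chord is a dominant seventh chord on E#.
A dominant resolves down a perfect fifth: E# → A#. In C# major, A# is scale degree 6, i.e. vi.

vi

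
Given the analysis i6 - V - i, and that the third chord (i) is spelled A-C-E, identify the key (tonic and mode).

A minor

The anchor chord is a minor triad on A, labeled i.
If A is scale degree 1 and the mode makes that degree carry a minor triad, the tonic is A and the mode is minor.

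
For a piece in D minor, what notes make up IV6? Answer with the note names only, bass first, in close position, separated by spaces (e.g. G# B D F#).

B D G

Scale degree 4 in D minor is G; here the chord built on it is altered to a major triad. IV6 is the major subdominant, borrowed from the parallel major.
So the chord is G-B-D, a major triad.
The figured bass 6 indicates first inversion, placing the third (B) in the bass: B-D-G.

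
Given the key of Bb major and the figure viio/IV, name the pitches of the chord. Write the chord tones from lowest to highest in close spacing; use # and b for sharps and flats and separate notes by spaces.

The slash marks an applied leading-tone chord: viio of IV. In Bb major, IV is Eb, so the leading tone to it is D, a half step below.
Building a diminished triad on D gives D-F-Ab.

D F Ab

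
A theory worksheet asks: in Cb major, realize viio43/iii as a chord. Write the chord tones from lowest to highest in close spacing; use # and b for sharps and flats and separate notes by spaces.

Ab Cb D F

viio43/iii is a secondary leading-tone chord. The target iii is Eb in Cb major; the applied chord is rooted a semitone below, on D.
Building a fully diminished seventh chord on D gives D-F-Ab-Cb.
The figured bass 43 indicates second inversion, placing the fifth (Ab) in the bass: Ab-Cb-D-F.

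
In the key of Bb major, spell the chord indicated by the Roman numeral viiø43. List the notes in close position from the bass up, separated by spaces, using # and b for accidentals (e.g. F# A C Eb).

Eb G A C

In Bb major, the leading tone is A, and the diatonic chord built there is a half-diminished seventh chord.
Stacking thirds from A gives A-C-Eb-G.
With the 43 figure the chord is in second inversion; from the bass Eb upward in close position it reads Eb-G-A-C.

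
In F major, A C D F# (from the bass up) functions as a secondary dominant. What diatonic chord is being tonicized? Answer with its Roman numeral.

ii

The chord is a dominant seventh chord on D.
A dominant resolves down a perfect fifth: D → G. In F major, G is scale degree 2, i.e. ii.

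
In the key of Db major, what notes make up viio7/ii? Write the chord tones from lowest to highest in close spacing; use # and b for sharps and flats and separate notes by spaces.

D F Ab Cb

The slash marks an applied leading-tone chord: viio of ii. In Db major, ii is Eb, so the leading tone to it is D, a half step below.
Building a fully diminished seventh chord on D gives D-F-Ab-Cb.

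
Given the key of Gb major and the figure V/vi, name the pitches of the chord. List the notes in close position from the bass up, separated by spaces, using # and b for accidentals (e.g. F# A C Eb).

Bb D F

V/vi is a secondary dominant — the dominant triad of vi. vi in Gb major is Eb, so the applied chord's root is Bb, a perfect fifth above.
Building a major triad on Bb gives Bb-D-F.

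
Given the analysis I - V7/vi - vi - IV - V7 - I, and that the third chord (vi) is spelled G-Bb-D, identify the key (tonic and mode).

Bb major

vi is given as G-Bb-D — a minor triad with root G.
vi on G implies G is the submediant; that puts the tonic at Bb, and the lowercase numeral fits major mode.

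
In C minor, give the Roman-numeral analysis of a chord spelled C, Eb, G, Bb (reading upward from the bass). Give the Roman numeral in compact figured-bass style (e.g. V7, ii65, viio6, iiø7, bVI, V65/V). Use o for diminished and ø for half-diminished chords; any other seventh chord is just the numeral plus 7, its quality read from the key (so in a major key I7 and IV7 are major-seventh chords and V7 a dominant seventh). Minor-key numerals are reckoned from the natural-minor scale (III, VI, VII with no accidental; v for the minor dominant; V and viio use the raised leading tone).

i7

The pitches C-Eb-G-Bb form a minor seventh chord rooted on C.
C is scale degree 1 in C minor, and a minor seventh chord on that degree is written i7.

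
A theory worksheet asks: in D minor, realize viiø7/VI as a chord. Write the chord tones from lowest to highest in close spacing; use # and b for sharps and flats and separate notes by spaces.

A C Eb G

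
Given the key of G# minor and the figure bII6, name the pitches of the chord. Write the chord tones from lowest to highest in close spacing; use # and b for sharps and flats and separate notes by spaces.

C# E A

Scale degree 2 in G# minor is A#; lowering it a half step gives A. bII6 is the Neapolitan sixth — a major triad on the lowered second degree, here in its customary first inversion.
So the chord is A-C#-E.
The figured bass 6 indicates first inversion, placing the third (C#) in the bass: C#-E-A.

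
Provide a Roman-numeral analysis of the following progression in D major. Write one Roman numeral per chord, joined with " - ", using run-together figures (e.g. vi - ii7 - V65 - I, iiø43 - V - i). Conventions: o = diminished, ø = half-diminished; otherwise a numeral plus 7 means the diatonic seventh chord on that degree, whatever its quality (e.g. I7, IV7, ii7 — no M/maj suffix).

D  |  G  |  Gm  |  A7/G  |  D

I - IV - iv - V42 - I

D: root D is the tonic; major triad there is I.
G has root G, degree 4 in D major, so IV.
Gm: G with this quality isn't in the key; it's iv, borrowed from the parallel minor.
A7/G has root A, degree 5 in D major, so V42.
D has root D, degree 1 in D major, so I.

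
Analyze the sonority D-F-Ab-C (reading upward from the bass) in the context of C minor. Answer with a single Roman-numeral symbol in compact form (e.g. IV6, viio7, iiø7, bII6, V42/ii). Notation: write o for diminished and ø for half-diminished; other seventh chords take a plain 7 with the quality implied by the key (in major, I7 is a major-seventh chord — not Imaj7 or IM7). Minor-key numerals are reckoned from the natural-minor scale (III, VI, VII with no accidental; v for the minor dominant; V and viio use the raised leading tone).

The pitches D-F-Ab-C form a half-diminished seventh chord rooted on D.
In C minor, D is the supertonic; the diatonic half-diminished seventh chord there is iiø7.

iiø7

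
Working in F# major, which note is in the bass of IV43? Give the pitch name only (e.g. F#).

F#

IV in F# major has root B; the chord is B-D#-F#-A#.
The figure 43 means second inversion — the fifth is in the bass.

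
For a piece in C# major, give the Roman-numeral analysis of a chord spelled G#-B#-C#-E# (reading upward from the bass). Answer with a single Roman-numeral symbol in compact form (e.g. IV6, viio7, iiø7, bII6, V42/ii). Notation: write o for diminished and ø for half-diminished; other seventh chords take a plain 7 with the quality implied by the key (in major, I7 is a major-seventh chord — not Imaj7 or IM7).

The pitches C#-E#-G#-B# form a major seventh chord rooted on C#.
C# is scale degree 1 in C# major, and a major seventh chord on that degree is written I7.
With G# in the bass the chord is in second inversion, so the figured bass is 43.

I43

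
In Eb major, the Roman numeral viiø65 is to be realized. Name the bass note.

viiø in Eb major has root D; the chord is D-F-Ab-C.
The figure 65 means first inversion — the third is in the bass.

F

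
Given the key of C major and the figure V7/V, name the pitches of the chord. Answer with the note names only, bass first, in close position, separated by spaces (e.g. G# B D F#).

V7/V is a secondary dominant — the dominant seventh of V. V in C major is G, so the applied chord's root is D, a perfect fifth above.
Building a dominant seventh chord on D gives D-F#-A-C.

D F# A C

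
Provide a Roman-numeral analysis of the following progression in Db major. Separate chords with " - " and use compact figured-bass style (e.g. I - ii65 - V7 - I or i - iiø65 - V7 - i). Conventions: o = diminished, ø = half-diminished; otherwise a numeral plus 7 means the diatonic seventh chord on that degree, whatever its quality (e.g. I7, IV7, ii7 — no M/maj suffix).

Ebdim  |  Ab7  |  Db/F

Ebdim: diminished triad on Eb — chromatic; iio (borrowed from the parallel minor).
Ab7: root Ab is the dominant; dominant seventh chord there is V7.
Db/F: major triad on Db = scale degree 1 → I6.

iio - V7 - I6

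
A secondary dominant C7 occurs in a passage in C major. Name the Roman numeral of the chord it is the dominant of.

IV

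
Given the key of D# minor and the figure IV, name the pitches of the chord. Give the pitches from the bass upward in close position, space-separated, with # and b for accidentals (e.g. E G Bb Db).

G# B# D#

IV is the major subdominant, borrowed from the parallel major. In D# minor that root is G#.
So the chord is G#-B#-D#, a major triad.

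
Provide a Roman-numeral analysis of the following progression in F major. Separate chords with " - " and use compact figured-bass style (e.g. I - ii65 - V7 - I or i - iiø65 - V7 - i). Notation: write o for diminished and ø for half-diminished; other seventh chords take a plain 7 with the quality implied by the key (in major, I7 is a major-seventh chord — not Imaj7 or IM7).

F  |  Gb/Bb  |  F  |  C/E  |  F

F has root F, degree 1 in F major, so I.
Gb/Bb: Gb with this quality isn't in the key; a major triad on b2 is the Neapolitan sixth, bII6 (third, Bb, in the bass — hence the 6).
F: major triad on F = scale degree 1 → I.
C/E: major triad on C = scale degree 5 → V6.
F: root F is the tonic; major triad there is I.

I - bII6 - I - V6 - I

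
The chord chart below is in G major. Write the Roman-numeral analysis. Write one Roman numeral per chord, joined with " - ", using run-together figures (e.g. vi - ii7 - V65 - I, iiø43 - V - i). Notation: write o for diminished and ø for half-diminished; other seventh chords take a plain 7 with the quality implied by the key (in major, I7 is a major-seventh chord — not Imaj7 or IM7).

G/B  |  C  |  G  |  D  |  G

I6 - IV - I - V - I

G/B: major triad on G = scale degree 1 → I6.
C has root C, degree 4 in G major, so IV.
G has root G, degree 1 in G major, so I.
D has root D, degree 5 in G major, so V.
G has root G, degree 1 in G major, so I.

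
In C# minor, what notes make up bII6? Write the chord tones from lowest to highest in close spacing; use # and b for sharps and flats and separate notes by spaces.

F# A D

Scale degree 2 in C# minor is D#; lowering it a half step gives D. bII6 is the Neapolitan sixth — a major triad on the lowered second degree, here in its customary first inversion.
So the chord is D-F#-A.
With the 6 figure the chord is in first inversion; from the bass F# upward in close position it reads F#-A-D.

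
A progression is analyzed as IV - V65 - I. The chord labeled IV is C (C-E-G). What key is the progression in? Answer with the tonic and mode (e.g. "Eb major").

IV is given as C-E-G — a major triad with root C.
Counting down 3 scale steps from C places the tonic on G; a major triad on degree 4 is diatonic only in major.

G major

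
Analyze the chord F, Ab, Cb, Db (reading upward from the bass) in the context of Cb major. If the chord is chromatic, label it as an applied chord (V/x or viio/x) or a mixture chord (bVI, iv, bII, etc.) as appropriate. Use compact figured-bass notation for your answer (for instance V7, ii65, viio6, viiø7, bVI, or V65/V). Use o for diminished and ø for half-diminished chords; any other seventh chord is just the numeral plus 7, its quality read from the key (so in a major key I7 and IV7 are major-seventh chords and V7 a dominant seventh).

Stacked in thirds the chord is Db-F-Ab-Cb: a dominant seventh chord on Db.
Db is not a diatonic chord root with this quality in Cb major, but it lies a perfect fifth above Gb (V), so the chord functions as an applied dominant of V.
With F in the bass the chord is in first inversion, so the figured bass is 65.

V65/V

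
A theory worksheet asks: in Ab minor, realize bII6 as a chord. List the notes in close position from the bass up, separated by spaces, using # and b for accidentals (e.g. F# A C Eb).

Scale degree 2 in Ab minor is Bb; lowering it a half step gives Bbb. bII6 is the Neapolitan sixth — a major triad on the lowered second degree, here in its customary first inversion.
So the chord is Bbb-Db-Fb.
The figured bass 6 indicates first inversion, placing the third (Db) in the bass: Db-Fb-Bbb.

Db Fb Bbb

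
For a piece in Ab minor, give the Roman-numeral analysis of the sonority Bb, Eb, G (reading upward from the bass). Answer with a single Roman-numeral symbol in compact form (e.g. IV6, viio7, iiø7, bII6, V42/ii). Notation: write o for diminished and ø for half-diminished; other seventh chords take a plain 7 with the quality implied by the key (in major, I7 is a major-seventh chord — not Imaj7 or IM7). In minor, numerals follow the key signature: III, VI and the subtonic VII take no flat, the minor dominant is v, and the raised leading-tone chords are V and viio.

V64

Stacked in thirds the chord is Eb-G-Bb: a major triad on Eb.
Eb is scale degree 5 in Ab minor, and a major triad on that degree is written V.
With Bb in the bass the chord is in second inversion, so the figured bass is 64.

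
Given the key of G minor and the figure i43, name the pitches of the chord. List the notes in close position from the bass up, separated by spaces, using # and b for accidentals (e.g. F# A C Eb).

D F G Bb

In G minor, scale degree 1 is G, and the diatonic chord built there is a minor seventh chord.
Stacking thirds from G gives G-Bb-D-F.
With the 43 figure the chord is in second inversion; from the bass D upward in close position it reads D-F-G-Bb.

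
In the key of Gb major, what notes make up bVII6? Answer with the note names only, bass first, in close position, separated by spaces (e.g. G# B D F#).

Ab Cb Fb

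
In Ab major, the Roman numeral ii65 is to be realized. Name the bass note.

ii in Ab major has root Bb; the chord is Bb-Db-F-Ab.
The figure 65 means first inversion — the third is in the bass.

Db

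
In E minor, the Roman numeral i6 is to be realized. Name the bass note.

i in E minor has root E; the chord is E-G-B.
The figure 6 means first inversion — the third is in the bass.

G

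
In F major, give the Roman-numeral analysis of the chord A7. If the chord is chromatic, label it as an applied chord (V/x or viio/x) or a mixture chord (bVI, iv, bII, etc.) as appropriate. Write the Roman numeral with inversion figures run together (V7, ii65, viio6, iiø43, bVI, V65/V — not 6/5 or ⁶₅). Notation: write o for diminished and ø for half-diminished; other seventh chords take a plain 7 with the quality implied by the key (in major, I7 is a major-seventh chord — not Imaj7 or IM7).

Stacked in thirds the chord is A-C#-E-G: a dominant seventh chord on A.
A is not a diatonic chord root with this quality in F major, but it lies a perfect fifth above D (vi), so the chord functions as an applied dominant of vi.

V7/vi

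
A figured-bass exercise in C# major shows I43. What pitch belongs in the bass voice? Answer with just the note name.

I in C# major has root C#; the chord is C#-E#-G#-B#.
The figure 43 means second inversion — the fifth is in the bass.

G#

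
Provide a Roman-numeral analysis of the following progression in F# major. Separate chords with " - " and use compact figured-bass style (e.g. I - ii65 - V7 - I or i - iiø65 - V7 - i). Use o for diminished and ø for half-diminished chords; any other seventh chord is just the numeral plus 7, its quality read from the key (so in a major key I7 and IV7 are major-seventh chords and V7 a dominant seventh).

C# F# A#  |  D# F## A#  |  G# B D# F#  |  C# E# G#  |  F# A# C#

C#-F#-A#: root F# is the tonic; major triad there is I64.
D#-F##-A#: chromatic; D# is V of ii, so V/ii.
G#-B-D#-F# has root G#, degree 2 in F# major, so ii7.
C#-E#-G# has root C#, degree 5 in F# major, so V.
F#-A#-C#: major triad on F# = scale degree 1 → I.

I64 - V/ii - ii7 - V - I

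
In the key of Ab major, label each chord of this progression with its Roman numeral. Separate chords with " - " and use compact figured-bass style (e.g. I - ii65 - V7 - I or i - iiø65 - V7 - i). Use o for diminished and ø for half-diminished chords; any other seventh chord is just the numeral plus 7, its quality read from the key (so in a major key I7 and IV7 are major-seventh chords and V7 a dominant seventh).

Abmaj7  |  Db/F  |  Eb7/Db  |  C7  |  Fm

I7 - IV6 - V42 - V7/vi - vi

Abmaj7: root Ab is the tonic; major seventh chord there is I7.
Db/F: root Db is the subdominant; major triad there is IV6.
Eb7/Db has root Eb, degree 5 in Ab major, so V42.
C7: a dominant seventh chord on C, the applied dominant of vi → V7/vi.
Fm: minor triad on F = scale degree 6 → vi.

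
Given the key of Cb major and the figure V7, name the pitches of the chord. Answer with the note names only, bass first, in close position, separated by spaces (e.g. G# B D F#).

Gb Bb Db Fb

The numeral's case and figure indicate a dominant seventh chord. In Cb major its root, the fifth degree, is Gb.
That chord is spelled Gb-Bb-Db-Fb.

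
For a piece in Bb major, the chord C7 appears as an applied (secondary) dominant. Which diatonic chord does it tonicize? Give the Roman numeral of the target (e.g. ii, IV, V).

V

The chord is a dominant seventh chord on C.
A dominant resolves down a perfect fifth: C → F. In Bb major, F is scale degree 5, i.e. V.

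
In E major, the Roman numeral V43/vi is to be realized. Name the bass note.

The applied chord V43/vi is rooted on G#: G#-B#-D#-F#.
The figure 43 means second inversion — the fifth is in the bass.

D#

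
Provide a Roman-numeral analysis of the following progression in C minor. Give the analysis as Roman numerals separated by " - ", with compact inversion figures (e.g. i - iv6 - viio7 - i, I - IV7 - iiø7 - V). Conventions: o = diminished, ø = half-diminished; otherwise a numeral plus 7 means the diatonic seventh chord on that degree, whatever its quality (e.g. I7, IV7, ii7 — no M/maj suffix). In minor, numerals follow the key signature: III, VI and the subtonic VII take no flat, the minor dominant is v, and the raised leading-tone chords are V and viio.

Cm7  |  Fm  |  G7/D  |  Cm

Cm7: minor seventh chord on C = scale degree 1 → i7.
Fm has root F, degree 4 in C minor, so iv.
G7/D has root G, degree 5 in C minor, so V43.
Cm: root C is the tonic; minor triad there is i.

i7 - iv - V43 - i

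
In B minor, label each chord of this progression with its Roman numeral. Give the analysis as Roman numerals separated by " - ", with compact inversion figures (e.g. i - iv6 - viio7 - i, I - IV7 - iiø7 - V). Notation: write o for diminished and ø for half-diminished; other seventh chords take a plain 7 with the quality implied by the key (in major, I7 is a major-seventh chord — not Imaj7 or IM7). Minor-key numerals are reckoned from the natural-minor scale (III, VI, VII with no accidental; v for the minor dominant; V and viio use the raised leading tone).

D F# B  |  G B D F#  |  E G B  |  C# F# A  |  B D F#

i6 - VI7 - iv - v64 - i

D-F#-B has root B, degree 1 in B minor, so i6.
G-B-D-F# has root G, degree 6 in B minor, so VI7.
E-G-B: root E is the subdominant; minor triad there is iv.
C#-F#-A: root F# is the dominant; minor triad there is v64.
B-D-F#: minor triad on B = scale degree 1 → i.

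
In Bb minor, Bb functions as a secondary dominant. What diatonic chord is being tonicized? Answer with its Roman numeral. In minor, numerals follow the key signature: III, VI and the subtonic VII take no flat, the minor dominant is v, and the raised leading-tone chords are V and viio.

iv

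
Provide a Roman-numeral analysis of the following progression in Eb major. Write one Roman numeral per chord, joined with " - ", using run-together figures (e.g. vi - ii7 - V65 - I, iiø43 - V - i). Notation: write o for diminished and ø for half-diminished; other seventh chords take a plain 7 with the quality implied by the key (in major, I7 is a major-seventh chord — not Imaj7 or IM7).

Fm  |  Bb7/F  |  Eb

ii - V43 - I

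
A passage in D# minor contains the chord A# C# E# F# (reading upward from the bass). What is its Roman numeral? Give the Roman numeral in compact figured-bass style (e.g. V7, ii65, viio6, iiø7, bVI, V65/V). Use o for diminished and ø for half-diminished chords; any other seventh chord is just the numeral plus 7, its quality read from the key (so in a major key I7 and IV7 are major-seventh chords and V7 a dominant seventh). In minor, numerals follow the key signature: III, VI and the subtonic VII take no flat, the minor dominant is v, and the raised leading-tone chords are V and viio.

Stacked in thirds the chord is F#-A#-C#-E#: a major seventh chord on F#.
F# is scale degree 3 in D# minor, and a major seventh chord on that degree is written III7.
With A# in the bass the chord is in first inversion, so the figured bass is 65.

III65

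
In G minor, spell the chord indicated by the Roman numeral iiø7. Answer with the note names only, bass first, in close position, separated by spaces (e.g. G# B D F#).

In G minor, the supertonic is A, and the diatonic chord built there is a half-diminished seventh chord.
That chord is spelled A-C-Eb-G.

A C Eb G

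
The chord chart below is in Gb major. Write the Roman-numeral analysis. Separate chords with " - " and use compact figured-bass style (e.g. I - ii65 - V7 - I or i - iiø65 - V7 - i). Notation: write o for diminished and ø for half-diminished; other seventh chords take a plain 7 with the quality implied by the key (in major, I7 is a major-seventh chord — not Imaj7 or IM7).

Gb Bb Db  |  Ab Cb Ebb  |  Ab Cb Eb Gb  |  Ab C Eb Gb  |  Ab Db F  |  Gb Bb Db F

I - iio - ii7 - V7/V - V64 - I7

Gb-Bb-Db has root Gb, degree 1 in Gb major, so I.
Ab-Cb-Ebb: Ab with this quality isn't in the key; it's iio, borrowed from the parallel minor.
Ab-Cb-Eb-Gb: minor seventh chord on Ab = scale degree 2 → ii7.
Ab-C-Eb-Gb is the secondary dominant of V (dominant seventh chord on Ab): V7/V.
Ab-Db-F has root Db, degree 5 in Gb major, so V64.
Gb-Bb-Db-F has root Gb, degree 1 in Gb major, so I7.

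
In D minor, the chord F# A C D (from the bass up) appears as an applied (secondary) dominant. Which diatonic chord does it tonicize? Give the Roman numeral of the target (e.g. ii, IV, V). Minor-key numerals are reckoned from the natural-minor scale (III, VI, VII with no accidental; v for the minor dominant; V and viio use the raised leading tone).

The chord is a dominant seventh chord on D.
A dominant resolves down a perfect fifth: D → G. In D minor, G is scale degree 4, i.e. iv.

iv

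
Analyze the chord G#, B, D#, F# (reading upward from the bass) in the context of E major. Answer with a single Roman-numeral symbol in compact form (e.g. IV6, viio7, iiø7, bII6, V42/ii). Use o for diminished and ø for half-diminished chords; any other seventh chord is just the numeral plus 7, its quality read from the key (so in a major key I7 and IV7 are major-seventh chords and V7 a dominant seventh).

iii7

Stacked in thirds the chord is G#-B-D#-F#: a minor seventh chord on G#.
In E major, G# is the mediant; the diatonic minor seventh chord there is iii7.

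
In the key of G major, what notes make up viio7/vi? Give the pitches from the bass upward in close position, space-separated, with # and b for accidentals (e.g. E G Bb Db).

D# F# A C

The slash marks an applied leading-tone chord: viio of vi. In G major, vi is E, so the leading tone to it is D#, a half step below.
Building a fully diminished seventh chord on D# gives D#-F#-A-C.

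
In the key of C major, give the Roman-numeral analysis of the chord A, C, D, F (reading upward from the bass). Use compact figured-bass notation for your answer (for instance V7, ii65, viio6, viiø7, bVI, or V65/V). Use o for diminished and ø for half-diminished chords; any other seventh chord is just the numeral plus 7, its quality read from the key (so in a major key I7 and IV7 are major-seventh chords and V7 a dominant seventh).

Stacked in thirds the chord is D-F-A-C: a minor seventh chord on D.
D is scale degree 2 in C major, and a minor seventh chord on that degree is written ii7.
With A in the bass the chord is in second inversion, so the figured bass is 43.

ii43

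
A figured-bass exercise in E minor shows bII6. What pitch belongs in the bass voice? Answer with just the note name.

bII in E minor has root F; the chord is F-A-C.
The figure 6 means first inversion — the third is in the bass.

A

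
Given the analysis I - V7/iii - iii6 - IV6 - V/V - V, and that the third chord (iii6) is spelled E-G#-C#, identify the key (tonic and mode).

A major

The chord C#m/E is a minor triad rooted on C#; its label is iii6.
Counting down 2 scale steps from C# places the tonic on A; a minor triad on degree 3 is diatonic only in major.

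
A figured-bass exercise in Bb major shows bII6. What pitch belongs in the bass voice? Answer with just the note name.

Eb

bII in Bb major has root Cb; the chord is Cb-Eb-Gb.
The figure 6 means first inversion — the third is in the bass.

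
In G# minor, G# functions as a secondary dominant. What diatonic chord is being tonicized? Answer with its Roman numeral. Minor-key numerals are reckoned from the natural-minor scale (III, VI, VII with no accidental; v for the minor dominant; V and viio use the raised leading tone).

The chord is a major triad on G#.
A dominant resolves down a perfect fifth: G# → C#. In G# minor, C# is scale degree 4, i.e. iv.

iv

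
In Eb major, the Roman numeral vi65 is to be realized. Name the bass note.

vi in Eb major has root C; the chord is C-Eb-G-Bb.
The figure 65 means first inversion — the third is in the bass.

Eb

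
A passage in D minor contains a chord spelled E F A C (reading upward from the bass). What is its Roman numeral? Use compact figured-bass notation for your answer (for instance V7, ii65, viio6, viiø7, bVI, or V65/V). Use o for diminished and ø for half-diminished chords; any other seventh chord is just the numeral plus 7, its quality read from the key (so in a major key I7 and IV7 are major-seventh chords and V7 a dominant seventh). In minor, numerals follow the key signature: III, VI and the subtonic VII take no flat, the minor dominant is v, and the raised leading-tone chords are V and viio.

The pitches F-A-C-E form a major seventh chord rooted on F.
In D minor, F is the mediant; the diatonic major seventh chord there is III7.
With E in the bass the chord is in third inversion, so the figured bass is 42.

III42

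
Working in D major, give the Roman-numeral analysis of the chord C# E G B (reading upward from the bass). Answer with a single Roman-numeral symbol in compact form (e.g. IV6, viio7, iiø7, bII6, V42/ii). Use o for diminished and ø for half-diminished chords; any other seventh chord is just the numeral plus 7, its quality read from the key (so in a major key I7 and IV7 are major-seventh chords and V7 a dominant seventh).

Stacked in thirds the chord is C#-E-G-B: a half-diminished seventh chord on C#.
In D major, C# is the leading tone; the diatonic half-diminished seventh chord there is viiø7.

viiø7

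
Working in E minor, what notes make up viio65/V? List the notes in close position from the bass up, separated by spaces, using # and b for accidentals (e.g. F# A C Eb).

The slash marks an applied leading-tone chord: viio of V. In E minor, V is B, so the leading tone to it is A#, a half step below.
Building a fully diminished seventh chord on A# gives A#-C#-E-G.
With the 65 figure the chord is in first inversion; from the bass C# upward in close position it reads C#-E-G-A#.

C# E G A#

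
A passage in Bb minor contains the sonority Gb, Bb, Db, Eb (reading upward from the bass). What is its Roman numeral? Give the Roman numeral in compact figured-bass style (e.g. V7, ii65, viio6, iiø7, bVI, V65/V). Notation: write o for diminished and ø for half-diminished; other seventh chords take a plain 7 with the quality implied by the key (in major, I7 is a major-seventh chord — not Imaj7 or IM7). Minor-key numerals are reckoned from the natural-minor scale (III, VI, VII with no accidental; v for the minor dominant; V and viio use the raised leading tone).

iv65

The pitches Eb-Gb-Bb-Db form a minor seventh chord rooted on Eb.
In Bb minor, Eb is the subdominant; the diatonic minor seventh chord there is iv7.
With Gb in the bass the chord is in first inversion, so the figured bass is 65.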